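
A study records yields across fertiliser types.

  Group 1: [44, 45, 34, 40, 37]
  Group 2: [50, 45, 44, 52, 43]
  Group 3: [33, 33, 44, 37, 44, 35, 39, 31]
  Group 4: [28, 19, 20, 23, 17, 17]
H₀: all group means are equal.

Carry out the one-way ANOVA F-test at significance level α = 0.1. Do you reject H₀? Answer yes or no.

reject H₀: yes

Group means [40.00, 46.80, 37.00, 20.67], grand mean 35.583
SSB = Σnᵢ(x̄ᵢ−x̄)² = 2077.700; SSW = ΣΣ(x−x̄ᵢ)² = 412.133
MSB = 2077.700/3 = 692.5667; MSW = 412.133/20 = 20.6067
F = MSB/MSW = 33.6089
df = (3, 20)
p-value (upper-tail) = 0.00000
At α=0.1: p < α → reject H₀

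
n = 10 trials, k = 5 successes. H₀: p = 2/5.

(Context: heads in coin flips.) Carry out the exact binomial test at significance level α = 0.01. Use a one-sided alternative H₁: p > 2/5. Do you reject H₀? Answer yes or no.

Exact binomial: n=10, k=5, p₀=2/5=0.4000
P(X≥5) from Σ C(n,i)·p₀^i·(1−p₀)^(n−i)
p-value (one-sided, H₁ greater) = 0.36690
At α=0.01: p ≥ α → fail to reject H₀

reject H₀: no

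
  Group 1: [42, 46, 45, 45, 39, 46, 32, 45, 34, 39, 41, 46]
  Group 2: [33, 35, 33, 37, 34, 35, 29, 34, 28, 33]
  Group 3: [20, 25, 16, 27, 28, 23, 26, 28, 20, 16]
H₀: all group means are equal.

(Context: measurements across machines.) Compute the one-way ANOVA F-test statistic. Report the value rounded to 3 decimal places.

test statistic = 53.726

Group means [41.67, 33.10, 22.90], grand mean 33.125
SSB = Σnᵢ(x̄ᵢ−x̄)² = 1921.033; SSW = ΣΣ(x−x̄ᵢ)² = 518.467
MSB = 1921.033/2 = 960.5167; MSW = 518.467/29 = 17.8782
F = MSB/MSW = 53.7257
df = (2, 29)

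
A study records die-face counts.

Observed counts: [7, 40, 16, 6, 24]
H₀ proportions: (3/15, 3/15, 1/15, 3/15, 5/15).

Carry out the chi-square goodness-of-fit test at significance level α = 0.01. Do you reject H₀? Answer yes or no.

n = 93; E_i = n·p_i = [18.60, 18.60, 6.20, 18.60, 31.00]
χ² = (7−18.60)²/18.60 + (40−18.60)²/18.60 + (16−6.20)²/6.20 + (6−18.60)²/18.60 + (24−31.00)²/31.00 = 57.4624
df = 4
p-value (upper-tail) = 0.00000
At α=0.01: p < α → reject H₀

reject H₀: yes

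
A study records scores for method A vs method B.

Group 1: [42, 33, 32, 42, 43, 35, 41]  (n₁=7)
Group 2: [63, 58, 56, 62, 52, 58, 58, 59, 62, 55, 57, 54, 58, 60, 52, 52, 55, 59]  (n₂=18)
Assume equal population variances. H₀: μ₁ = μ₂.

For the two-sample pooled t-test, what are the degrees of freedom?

df = n₁ + n₂ − 2 = 7 + 18 − 2 = 23

degrees of freedom = 23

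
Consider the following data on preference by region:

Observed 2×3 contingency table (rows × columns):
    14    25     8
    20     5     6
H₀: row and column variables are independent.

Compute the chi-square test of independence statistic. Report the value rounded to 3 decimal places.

test statistic = 11.896

Row totals [47, 31], col totals [34, 30, 14], n=78
χ² = (14−20.49)²/20.49 + (25−18.08)²/18.08 + (8−8.44)²/8.44 + (20−13.51)²/13.51 + (5−11.92)²/11.92 + (6−5.56)²/5.56 = 11.8964
df = 2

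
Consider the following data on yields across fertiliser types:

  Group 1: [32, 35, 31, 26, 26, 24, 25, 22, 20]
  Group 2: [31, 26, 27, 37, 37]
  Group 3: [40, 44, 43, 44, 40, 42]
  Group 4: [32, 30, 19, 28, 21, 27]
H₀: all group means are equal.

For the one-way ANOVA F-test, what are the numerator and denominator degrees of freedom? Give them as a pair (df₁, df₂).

k = 4 groups, N = 26 total
df = (k−1, N−k) = (4−1, 26−4) = (3, 22)

degrees of freedom = [3, 22]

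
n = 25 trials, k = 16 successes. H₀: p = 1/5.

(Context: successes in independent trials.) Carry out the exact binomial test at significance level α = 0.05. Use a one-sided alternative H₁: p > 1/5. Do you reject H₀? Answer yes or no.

reject H₀: yes

Exact binomial: n=25, k=16, p₀=1/5=0.2000
P(X≥16) from Σ C(n,i)·p₀^i·(1−p₀)^(n−i)
p-value (one-sided, H₁ greater) = 0.00000
At α=0.05: p < α → reject H₀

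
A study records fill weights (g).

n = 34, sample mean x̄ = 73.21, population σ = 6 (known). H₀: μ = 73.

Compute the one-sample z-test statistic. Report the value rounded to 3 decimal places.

test statistic = 0.204

SE = σ/√n = 6/√34 = 1.0290
z = (x̄−μ₀)/SE = (73.21−73)/1.0290 = 0.2041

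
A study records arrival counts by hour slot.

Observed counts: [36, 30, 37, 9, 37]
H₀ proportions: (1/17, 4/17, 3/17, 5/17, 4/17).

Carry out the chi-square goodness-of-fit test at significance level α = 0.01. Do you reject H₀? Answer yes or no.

n = 149; E_i = n·p_i = [8.76, 35.06, 26.29, 43.82, 35.06]
χ² = (36−8.76)²/8.76 + (30−35.06)²/35.06 + (37−26.29)²/26.29 + (9−43.82)²/43.82 + (37−35.06)²/35.06 = 117.4988
df = 4
p-value (upper-tail) = 0.00000
At α=0.01: p < α → reject H₀

reject H₀: yes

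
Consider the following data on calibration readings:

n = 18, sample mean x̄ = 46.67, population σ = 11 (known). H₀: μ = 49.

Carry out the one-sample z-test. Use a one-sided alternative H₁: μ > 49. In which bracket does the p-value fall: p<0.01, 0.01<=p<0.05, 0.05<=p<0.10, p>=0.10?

p-value bracket: p>=0.10

SE = σ/√n = 11/√18 = 2.5927
z = (x̄−μ₀)/SE = (46.67−49)/2.5927 = -0.8987
p-value (one-sided, H₁ greater) = 0.81559
→ bracket: p>=0.10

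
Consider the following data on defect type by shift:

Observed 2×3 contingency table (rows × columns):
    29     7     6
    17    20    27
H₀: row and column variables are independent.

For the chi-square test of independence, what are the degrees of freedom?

df = (r−1)(c−1) = (2−1)·(3−1) = 2

degrees of freedom = 2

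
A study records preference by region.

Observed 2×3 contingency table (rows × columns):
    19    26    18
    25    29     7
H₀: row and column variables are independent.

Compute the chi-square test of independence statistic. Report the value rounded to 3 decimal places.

Row totals [63, 61], col totals [44, 55, 25], n=124
χ² = (19−22.35)²/22.35 + (26−27.94)²/27.94 + (18−12.70)²/12.70 + (25−21.65)²/21.65 + (29−27.06)²/27.06 + (7−12.30)²/12.30 = 5.7911
df = 2

test statistic = 5.791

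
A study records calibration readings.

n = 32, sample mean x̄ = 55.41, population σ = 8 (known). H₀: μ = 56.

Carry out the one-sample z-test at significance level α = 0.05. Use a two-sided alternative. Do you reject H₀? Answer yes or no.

reject H₀: no

SE = σ/√n = 8/√32 = 1.4142
z = (x̄−μ₀)/SE = (55.41−56)/1.4142 = -0.4172
p-value (two-sided) = 0.67654
At α=0.05: p ≥ α → fail to reject H₀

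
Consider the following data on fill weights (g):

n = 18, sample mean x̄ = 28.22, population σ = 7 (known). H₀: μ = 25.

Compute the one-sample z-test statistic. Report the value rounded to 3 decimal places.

test statistic = 1.952

SE = σ/√n = 7/√18 = 1.6499
z = (x̄−μ₀)/SE = (28.22−25)/1.6499 = 1.9516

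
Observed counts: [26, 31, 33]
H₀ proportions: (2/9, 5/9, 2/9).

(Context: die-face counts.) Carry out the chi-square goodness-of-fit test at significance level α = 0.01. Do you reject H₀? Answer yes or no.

reject H₀: yes

n = 90; E_i = n·p_i = [20.00, 50.00, 20.00]
χ² = (26−20.00)²/20.00 + (31−50.00)²/50.00 + (33−20.00)²/20.00 = 17.4700
df = 2
p-value (upper-tail) = 0.00016
At α=0.01: p < α → reject H₀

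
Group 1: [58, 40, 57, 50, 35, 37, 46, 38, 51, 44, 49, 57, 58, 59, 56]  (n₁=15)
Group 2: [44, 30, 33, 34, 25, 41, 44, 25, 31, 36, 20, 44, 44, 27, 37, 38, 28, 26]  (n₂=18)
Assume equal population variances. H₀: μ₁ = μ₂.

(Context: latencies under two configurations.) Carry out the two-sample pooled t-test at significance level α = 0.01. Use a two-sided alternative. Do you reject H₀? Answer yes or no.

x̄₁=49.000, s₁=8.536, n₁=15
x̄₂=33.722, s₂=7.706, n₂=18
s_p² = [14·8.536² + 17·7.706²]/31 = 65.4713
SE = √(s_p²·(1/15+1/18)) = 2.8288
t = (49.000−33.722)/2.8288 = 5.4008
df = 31
p-value (two-sided) = 0.00001
At α=0.01: p < α → reject H₀

reject H₀: yes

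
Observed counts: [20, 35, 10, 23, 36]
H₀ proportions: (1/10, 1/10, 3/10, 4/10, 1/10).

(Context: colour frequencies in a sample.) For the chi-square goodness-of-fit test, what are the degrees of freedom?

degrees of freedom = 4

df = k − 1 = 5 − 1 = 4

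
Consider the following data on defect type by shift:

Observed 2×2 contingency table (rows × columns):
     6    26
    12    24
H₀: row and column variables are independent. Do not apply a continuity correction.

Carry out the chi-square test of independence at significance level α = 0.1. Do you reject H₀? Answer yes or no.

Row totals [32, 36], col totals [18, 50], n=68
χ² = (6−8.47)²/8.47 + (26−23.53)²/23.53 + (12−9.53)²/9.53 + (24−26.47)²/26.47 = 1.8511
df = 1
p-value (upper-tail) = 0.17365
At α=0.1: p ≥ α → fail to reject H₀

reject H₀: no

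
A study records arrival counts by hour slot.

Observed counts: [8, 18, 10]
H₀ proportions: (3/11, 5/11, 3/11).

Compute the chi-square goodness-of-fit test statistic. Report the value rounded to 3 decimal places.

test statistic = 0.504

n = 36; E_i = n·p_i = [9.82, 16.36, 9.82]
χ² = (8−9.82)²/9.82 + (18−16.36)²/16.36 + (10−9.82)²/9.82 = 0.5037
df = 2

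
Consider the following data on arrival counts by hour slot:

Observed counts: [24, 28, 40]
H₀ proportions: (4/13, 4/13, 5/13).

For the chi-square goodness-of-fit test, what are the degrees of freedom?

degrees of freedom = 2

df = k − 1 = 3 − 1 = 2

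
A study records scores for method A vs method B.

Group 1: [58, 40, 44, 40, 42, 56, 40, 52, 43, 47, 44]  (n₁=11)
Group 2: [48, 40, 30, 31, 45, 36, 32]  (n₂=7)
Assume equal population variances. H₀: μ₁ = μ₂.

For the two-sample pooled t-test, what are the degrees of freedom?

degrees of freedom = 16

df = n₁ + n₂ − 2 = 11 + 7 − 2 = 16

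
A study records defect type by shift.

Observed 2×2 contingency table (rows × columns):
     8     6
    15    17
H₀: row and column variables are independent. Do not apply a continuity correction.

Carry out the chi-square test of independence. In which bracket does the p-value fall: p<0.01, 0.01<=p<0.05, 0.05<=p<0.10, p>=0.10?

p-value bracket: p>=0.10

Row totals [14, 32], col totals [23, 23], n=46
χ² = (8−7.00)²/7.00 + (6−7.00)²/7.00 + (15−16.00)²/16.00 + (17−16.00)²/16.00 = 0.4107
df = 1
p-value (upper-tail) = 0.52161
→ bracket: p>=0.10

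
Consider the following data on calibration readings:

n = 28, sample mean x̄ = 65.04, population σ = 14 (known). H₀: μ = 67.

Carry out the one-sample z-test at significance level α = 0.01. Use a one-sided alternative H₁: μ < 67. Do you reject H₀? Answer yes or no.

SE = σ/√n = 14/√28 = 2.6458
z = (x̄−μ₀)/SE = (65.04−67)/2.6458 = -0.7408
p-value (one-sided, H₁ less) = 0.22940
At α=0.01: p ≥ α → fail to reject H₀

reject H₀: no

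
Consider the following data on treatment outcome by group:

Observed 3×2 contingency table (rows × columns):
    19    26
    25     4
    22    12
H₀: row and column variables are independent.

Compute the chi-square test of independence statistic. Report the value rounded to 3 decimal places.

Row totals [45, 29, 34], col totals [66, 42], n=108
χ² = (19−27.50)²/27.50 + (26−17.50)²/17.50 + (25−17.72)²/17.72 + (4−11.28)²/11.28 + (22−20.78)²/20.78 + (12−13.22)²/13.22 = 14.6259
df = 2

test statistic = 14.626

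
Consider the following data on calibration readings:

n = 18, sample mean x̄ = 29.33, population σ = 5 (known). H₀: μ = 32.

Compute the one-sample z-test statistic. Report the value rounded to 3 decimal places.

test statistic = -2.266

SE = σ/√n = 5/√18 = 1.1785
z = (x̄−μ₀)/SE = (29.33−32)/1.1785 = -2.2656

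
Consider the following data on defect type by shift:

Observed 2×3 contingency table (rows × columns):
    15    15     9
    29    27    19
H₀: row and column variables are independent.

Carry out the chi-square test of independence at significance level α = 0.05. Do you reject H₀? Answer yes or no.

reject H₀: no

Row totals [39, 75], col totals [44, 42, 28], n=114
χ² = (15−15.05)²/15.05 + (15−14.37)²/14.37 + (9−9.58)²/9.58 + (29−28.95)²/28.95 + (27−27.63)²/27.63 + (19−18.42)²/18.42 = 0.0957
df = 2
p-value (upper-tail) = 0.95329
At α=0.05: p ≥ α → fail to reject H₀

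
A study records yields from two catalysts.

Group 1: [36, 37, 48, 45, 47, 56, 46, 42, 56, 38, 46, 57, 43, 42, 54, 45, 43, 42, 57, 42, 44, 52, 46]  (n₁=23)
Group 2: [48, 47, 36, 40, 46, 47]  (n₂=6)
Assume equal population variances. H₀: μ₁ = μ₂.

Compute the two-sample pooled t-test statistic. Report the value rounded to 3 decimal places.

test statistic = 0.812

x̄₁=46.261, s₁=6.319, n₁=23
x̄₂=44.000, s₂=4.858, n₂=6
s_p² = [22·6.319² + 5·4.858²]/27 = 36.9050
SE = √(s_p²·(1/23+1/6)) = 2.7849
t = (46.261−44.000)/2.7849 = 0.8118
df = 27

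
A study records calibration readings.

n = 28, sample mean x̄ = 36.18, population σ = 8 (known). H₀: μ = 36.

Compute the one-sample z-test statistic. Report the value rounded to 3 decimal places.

SE = σ/√n = 8/√28 = 1.5119
z = (x̄−μ₀)/SE = (36.18−36)/1.5119 = 0.1191

test statistic = 0.119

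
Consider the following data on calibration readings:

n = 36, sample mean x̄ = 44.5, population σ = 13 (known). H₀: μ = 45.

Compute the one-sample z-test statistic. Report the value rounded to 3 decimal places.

SE = σ/√n = 13/√36 = 2.1667
z = (x̄−μ₀)/SE = (44.5−45)/2.1667 = -0.2308

test statistic = -0.231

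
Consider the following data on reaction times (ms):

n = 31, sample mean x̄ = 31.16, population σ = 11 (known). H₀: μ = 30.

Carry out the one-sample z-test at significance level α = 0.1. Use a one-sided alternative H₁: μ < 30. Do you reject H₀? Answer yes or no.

reject H₀: no

SE = σ/√n = 11/√31 = 1.9757
z = (x̄−μ₀)/SE = (31.16−30)/1.9757 = 0.5871
p-value (one-sided, H₁ less) = 0.72145
At α=0.1: p ≥ α → fail to reject H₀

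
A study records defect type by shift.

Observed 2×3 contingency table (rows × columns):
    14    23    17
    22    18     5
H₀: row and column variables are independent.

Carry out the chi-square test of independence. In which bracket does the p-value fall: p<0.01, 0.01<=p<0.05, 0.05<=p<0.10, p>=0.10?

Row totals [54, 45], col totals [36, 41, 22], n=99
χ² = (14−19.64)²/19.64 + (23−22.36)²/22.36 + (17−12.00)²/12.00 + (22−16.36)²/16.36 + (18−18.64)²/18.64 + (5−10.00)²/10.00 = 8.1824
df = 2
p-value (upper-tail) = 0.01672
→ bracket: 0.01<=p<0.05

p-value bracket: 0.01<=p<0.05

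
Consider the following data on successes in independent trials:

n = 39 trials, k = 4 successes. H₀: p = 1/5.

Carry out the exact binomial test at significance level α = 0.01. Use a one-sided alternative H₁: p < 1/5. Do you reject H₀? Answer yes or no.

reject H₀: no

Exact binomial: n=39, k=4, p₀=1/5=0.2000
P(X≤4) from Σ C(n,i)·p₀^i·(1−p₀)^(n−i)
p-value (one-sided, H₁ less) = 0.08659
At α=0.01: p ≥ α → fail to reject H₀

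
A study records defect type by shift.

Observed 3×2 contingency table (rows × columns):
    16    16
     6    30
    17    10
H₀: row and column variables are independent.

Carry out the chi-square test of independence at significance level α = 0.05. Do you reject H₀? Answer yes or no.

Row totals [32, 36, 27], col totals [39, 56], n=95
χ² = (16−13.14)²/13.14 + (16−18.86)²/18.86 + (6−14.78)²/14.78 + (30−21.22)²/21.22 + (17−11.08)²/11.08 + (10−15.92)²/15.92 = 15.2614
df = 2
p-value (upper-tail) = 0.00049
At α=0.05: p < α → reject H₀

reject H₀: yes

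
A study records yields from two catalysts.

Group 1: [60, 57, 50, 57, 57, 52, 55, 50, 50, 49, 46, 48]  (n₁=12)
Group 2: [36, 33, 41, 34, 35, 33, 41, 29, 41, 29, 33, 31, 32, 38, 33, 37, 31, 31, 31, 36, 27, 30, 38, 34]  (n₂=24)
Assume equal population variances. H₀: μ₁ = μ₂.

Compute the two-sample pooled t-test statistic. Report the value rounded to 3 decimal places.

x̄₁=52.583, s₁=4.441, n₁=12
x̄₂=33.917, s₂=3.933, n₂=24
s_p² = [11·4.441² + 23·3.933²]/34 = 16.8456
SE = √(s_p²·(1/12+1/24)) = 1.4511
t = (52.583−33.917)/1.4511 = 12.8638
df = 34

test statistic = 12.864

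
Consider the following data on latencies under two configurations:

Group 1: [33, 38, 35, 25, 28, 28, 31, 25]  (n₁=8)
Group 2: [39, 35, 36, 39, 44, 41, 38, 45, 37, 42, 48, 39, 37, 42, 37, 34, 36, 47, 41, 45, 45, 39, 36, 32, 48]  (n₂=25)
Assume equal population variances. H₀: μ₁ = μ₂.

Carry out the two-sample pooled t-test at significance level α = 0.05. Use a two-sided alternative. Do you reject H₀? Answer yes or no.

reject H₀: yes

x̄₁=30.375, s₁=4.719, n₁=8
x̄₂=40.080, s₂=4.499, n₂=25
s_p² = [7·4.719² + 24·4.499²]/31 = 20.7005
SE = √(s_p²·(1/8+1/25)) = 1.8481
t = (30.375−40.080)/1.8481 = -5.2513
df = 31
p-value (two-sided) = 0.00001
At α=0.05: p < α → reject H₀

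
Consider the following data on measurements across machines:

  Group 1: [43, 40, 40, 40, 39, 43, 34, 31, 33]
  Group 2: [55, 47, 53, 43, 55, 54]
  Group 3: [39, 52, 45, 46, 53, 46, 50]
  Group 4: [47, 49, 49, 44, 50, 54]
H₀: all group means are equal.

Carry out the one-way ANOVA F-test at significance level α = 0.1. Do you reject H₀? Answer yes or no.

reject H₀: yes

Group means [38.11, 51.17, 47.29, 48.83], grand mean 45.500
SSB = Σnᵢ(x̄ᵢ−x̄)² = 773.016; SSW = ΣΣ(x−x̄ᵢ)² = 471.984
MSB = 773.016/3 = 257.6720; MSW = 471.984/24 = 19.6660
F = MSB/MSW = 13.1024
df = (3, 24)
p-value (upper-tail) = 0.00003
At α=0.1: p < α → reject H₀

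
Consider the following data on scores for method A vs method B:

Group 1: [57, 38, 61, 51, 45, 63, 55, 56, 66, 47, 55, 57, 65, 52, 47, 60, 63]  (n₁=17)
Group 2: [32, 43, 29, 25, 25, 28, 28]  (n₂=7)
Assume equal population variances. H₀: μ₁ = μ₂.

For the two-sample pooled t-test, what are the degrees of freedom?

df = n₁ + n₂ − 2 = 17 + 7 − 2 = 22

degrees of freedom = 22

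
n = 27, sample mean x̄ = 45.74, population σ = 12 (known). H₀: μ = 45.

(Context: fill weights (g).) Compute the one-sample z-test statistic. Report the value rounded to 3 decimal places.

SE = σ/√n = 12/√27 = 2.3094
z = (x̄−μ₀)/SE = (45.74−45)/2.3094 = 0.3204

test statistic = 0.320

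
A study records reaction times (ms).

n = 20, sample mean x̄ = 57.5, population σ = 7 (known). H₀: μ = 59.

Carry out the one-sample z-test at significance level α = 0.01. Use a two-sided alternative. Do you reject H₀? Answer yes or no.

reject H₀: no

SE = σ/√n = 7/√20 = 1.5652
z = (x̄−μ₀)/SE = (57.5−59)/1.5652 = -0.9583
p-value (two-sided) = 0.33790
At α=0.01: p ≥ α → fail to reject H₀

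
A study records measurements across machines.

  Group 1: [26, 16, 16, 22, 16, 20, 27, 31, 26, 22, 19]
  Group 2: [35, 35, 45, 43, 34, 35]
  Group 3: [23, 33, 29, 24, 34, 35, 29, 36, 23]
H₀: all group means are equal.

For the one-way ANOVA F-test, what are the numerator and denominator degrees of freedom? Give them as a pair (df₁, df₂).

k = 3 groups, N = 26 total
df = (k−1, N−k) = (3−1, 26−3) = (2, 23)

degrees of freedom = [2, 23]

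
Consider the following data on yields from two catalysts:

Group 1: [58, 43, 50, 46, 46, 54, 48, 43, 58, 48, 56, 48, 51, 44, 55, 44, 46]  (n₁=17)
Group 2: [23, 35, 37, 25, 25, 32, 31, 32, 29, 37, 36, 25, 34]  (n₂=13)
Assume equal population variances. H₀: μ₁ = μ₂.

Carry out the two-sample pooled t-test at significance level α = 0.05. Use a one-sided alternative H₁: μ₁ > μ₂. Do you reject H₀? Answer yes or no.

x̄₁=49.294, s₁=5.169, n₁=17
x̄₂=30.846, s₂=4.997, n₂=13
s_p² = [16·5.169² + 12·4.997²]/28 = 25.9722
SE = √(s_p²·(1/17+1/13)) = 1.8777
t = (49.294−30.846)/1.8777 = 9.8249
df = 28
p-value (one-sided, H₁ greater) = 0.00000
At α=0.05: p < α → reject H₀

reject H₀: yes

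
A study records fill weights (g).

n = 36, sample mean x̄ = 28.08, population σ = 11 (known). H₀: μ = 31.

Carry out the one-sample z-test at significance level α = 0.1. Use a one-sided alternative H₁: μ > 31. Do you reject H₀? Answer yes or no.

SE = σ/√n = 11/√36 = 1.8333
z = (x̄−μ₀)/SE = (28.08−31)/1.8333 = -1.5927
p-value (one-sided, H₁ greater) = 0.94439
At α=0.1: p ≥ α → fail to reject H₀

reject H₀: no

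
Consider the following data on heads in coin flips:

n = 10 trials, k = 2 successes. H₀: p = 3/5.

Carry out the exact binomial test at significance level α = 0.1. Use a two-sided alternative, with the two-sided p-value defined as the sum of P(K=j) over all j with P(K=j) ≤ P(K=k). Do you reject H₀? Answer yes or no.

Exact binomial: n=10, k=2, p₀=3/5=0.6000
P(X=j) = C(n,j)·p₀^j·(1−p₀)^(n−j); p = Σ P(X=j) over j with P(X=j) ≤ P(X=2)
p-value (two-sided) = 0.01834
At α=0.1: p < α → reject H₀

reject H₀: yes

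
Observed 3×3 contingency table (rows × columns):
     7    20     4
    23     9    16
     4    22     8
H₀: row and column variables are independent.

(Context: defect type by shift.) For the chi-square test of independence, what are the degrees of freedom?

df = (r−1)(c−1) = (3−1)·(3−1) = 4

degrees of freedom = 4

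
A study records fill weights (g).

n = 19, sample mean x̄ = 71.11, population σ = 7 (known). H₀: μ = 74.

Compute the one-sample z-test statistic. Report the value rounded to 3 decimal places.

test statistic = -1.800

SE = σ/√n = 7/√19 = 1.6059
z = (x̄−μ₀)/SE = (71.11−74)/1.6059 = -1.7996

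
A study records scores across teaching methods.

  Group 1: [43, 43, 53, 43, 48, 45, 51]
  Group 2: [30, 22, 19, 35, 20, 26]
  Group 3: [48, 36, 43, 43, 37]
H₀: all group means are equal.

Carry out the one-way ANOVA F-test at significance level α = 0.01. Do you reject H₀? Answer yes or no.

reject H₀: yes

Group means [46.57, 25.33, 41.40], grand mean 38.056
SSB = Σnᵢ(x̄ᵢ−x̄)² = 1534.697; SSW = ΣΣ(x−x̄ᵢ)² = 396.248
MSB = 1534.697/2 = 767.3484; MSW = 396.248/15 = 26.4165
F = MSB/MSW = 29.0481
df = (2, 15)
p-value (upper-tail) = 0.00001
At α=0.01: p < α → reject H₀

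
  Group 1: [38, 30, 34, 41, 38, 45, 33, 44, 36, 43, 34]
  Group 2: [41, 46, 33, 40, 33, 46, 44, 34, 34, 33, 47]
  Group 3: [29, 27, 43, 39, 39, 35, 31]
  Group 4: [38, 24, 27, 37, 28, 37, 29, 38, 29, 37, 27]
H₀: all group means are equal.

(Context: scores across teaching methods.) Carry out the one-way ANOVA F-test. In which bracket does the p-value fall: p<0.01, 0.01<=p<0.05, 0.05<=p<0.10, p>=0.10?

Group means [37.82, 39.18, 34.71, 31.91], grand mean 36.025
SSB = Σnᵢ(x̄ᵢ−x̄)² = 343.365; SSW = ΣΣ(x−x̄ᵢ)² = 1099.610
MSB = 343.365/3 = 114.4549; MSW = 1099.610/36 = 30.5447
F = MSB/MSW = 3.7471
df = (3, 36)
p-value (upper-tail) = 0.01931
→ bracket: 0.01<=p<0.05

p-value bracket: 0.01<=p<0.05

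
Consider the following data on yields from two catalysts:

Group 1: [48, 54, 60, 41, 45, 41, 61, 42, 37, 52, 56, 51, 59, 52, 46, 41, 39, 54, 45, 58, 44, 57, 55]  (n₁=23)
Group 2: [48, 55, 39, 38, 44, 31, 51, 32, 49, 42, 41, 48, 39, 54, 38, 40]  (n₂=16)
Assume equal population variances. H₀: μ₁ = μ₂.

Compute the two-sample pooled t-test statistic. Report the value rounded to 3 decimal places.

test statistic = 2.687

x̄₁=49.478, s₁=7.428, n₁=23
x̄₂=43.062, s₂=7.197, n₂=16
s_p² = [22·7.428² + 15·7.197²]/37 = 53.8021
SE = √(s_p²·(1/23+1/16)) = 2.3879
t = (49.478−43.062)/2.3879 = 2.6868
df = 37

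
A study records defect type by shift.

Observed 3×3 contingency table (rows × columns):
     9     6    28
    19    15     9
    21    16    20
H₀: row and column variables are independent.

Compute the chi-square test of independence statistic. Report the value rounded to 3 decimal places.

test statistic = 18.466

Row totals [43, 43, 57], col totals [49, 37, 57], n=143
χ² = (9−14.73)²/14.73 + (6−11.13)²/11.13 + (28−17.14)²/17.14 + (19−14.73)²/14.73 + (15−11.13)²/11.13 + (9−17.14)²/17.14 + (21−19.53)²/19.53 + (16−14.75)²/14.75 + (20−22.72)²/22.72 = 18.4664
df = 4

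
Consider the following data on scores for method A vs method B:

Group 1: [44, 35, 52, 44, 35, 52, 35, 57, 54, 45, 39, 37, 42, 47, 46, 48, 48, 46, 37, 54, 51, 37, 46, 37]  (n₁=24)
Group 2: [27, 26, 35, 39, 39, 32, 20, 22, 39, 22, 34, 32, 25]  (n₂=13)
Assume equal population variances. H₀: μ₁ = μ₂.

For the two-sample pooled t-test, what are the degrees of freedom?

degrees of freedom = 35

df = n₁ + n₂ − 2 = 24 + 13 − 2 = 35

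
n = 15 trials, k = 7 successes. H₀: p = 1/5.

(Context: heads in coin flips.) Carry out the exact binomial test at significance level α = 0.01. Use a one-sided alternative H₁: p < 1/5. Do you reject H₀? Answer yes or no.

reject H₀: no

Exact binomial: n=15, k=7, p₀=1/5=0.2000
P(X≤7) from Σ C(n,i)·p₀^i·(1−p₀)^(n−i)
p-value (one-sided, H₁ less) = 0.99576
At α=0.01: p ≥ α → fail to reject H₀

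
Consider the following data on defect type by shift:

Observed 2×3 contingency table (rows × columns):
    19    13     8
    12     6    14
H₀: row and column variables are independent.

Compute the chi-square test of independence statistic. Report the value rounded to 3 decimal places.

test statistic = 4.968

Row totals [40, 32], col totals [31, 19, 22], n=72
χ² = (19−17.22)²/17.22 + (13−10.56)²/10.56 + (8−12.22)²/12.22 + (12−13.78)²/13.78 + (6−8.44)²/8.44 + (14−9.78)²/9.78 = 4.9684
df = 2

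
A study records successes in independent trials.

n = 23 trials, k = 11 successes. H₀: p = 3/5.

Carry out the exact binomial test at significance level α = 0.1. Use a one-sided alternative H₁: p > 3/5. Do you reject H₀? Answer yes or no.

reject H₀: no

Exact binomial: n=23, k=11, p₀=3/5=0.6000
P(X≥11) from Σ C(n,i)·p₀^i·(1−p₀)^(n−i)
p-value (one-sided, H₁ greater) = 0.91865
At α=0.1: p ≥ α → fail to reject H₀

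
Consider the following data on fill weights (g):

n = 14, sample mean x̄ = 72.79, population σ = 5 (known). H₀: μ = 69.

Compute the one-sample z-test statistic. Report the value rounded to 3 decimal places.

test statistic = 2.836

SE = σ/√n = 5/√14 = 1.3363
z = (x̄−μ₀)/SE = (72.79−69)/1.3363 = 2.8362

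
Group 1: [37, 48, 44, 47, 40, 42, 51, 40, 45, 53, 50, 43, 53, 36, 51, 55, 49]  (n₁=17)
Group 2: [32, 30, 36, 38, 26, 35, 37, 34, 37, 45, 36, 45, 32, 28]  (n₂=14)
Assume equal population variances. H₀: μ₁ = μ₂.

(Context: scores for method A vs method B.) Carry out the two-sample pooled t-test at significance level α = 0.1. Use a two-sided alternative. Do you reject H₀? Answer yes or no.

reject H₀: yes

x̄₁=46.118, s₁=5.819, n₁=17
x̄₂=35.071, s₂=5.498, n₂=14
s_p² = [16·5.819² + 13·5.498²]/29 = 32.2308
SE = √(s_p²·(1/17+1/14)) = 2.0489
t = (46.118−35.071)/2.0489 = 5.3912
df = 29
p-value (two-sided) = 0.00001
At α=0.1: p < α → reject H₀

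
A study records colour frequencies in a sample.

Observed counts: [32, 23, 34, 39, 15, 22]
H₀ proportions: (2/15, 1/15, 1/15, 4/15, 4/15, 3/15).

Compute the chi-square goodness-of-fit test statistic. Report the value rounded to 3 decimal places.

n = 165; E_i = n·p_i = [22.00, 11.00, 11.00, 44.00, 44.00, 33.00]
χ² = (32−22.00)²/22.00 + (23−11.00)²/11.00 + (34−11.00)²/11.00 + (39−44.00)²/44.00 + (15−44.00)²/44.00 + (22−33.00)²/33.00 = 89.0758
df = 5

test statistic = 89.076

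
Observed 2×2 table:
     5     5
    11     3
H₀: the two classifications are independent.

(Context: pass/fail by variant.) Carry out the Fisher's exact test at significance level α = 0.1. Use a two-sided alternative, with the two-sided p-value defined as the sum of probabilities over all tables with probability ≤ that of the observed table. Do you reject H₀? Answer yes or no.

reject H₀: no

Margins: r₁=10, r₂=14, c₁=16, c₂=8, n=24
p_obs = C(10,5)·C(14,11)/C(24,16); sum pmf over tables with pmf ≤ p_obs
p-value (two-sided) = 0.20380
At α=0.1: p ≥ α → fail to reject H₀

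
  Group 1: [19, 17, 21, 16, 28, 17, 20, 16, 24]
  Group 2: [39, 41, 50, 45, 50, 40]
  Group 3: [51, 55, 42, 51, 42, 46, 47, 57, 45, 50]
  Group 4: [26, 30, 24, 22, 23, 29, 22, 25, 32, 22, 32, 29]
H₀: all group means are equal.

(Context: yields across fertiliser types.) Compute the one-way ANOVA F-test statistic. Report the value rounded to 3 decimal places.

Group means [19.78, 44.17, 48.60, 26.33], grand mean 33.649
SSB = Σnᵢ(x̄ᵢ−x̄)² = 5272.977; SSW = ΣΣ(x−x̄ᵢ)² = 655.456
MSB = 5272.977/3 = 1757.6590; MSW = 655.456/33 = 19.8623
F = MSB/MSW = 88.4923
df = (3, 33)

test statistic = 88.492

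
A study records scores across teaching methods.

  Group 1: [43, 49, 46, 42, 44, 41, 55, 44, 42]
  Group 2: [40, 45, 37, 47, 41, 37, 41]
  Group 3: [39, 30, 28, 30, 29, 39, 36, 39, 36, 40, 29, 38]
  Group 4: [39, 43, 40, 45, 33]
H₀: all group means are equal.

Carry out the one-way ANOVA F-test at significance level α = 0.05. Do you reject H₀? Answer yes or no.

Group means [45.11, 41.14, 34.42, 40.00], grand mean 39.606
SSB = Σnᵢ(x̄ᵢ−x̄)² = 613.216; SSW = ΣΣ(x−x̄ᵢ)² = 576.663
MSB = 613.216/3 = 204.4054; MSW = 576.663/29 = 19.8849
F = MSB/MSW = 10.2794
df = (3, 29)
p-value (upper-tail) = 0.00009
At α=0.05: p < α → reject H₀

reject H₀: yes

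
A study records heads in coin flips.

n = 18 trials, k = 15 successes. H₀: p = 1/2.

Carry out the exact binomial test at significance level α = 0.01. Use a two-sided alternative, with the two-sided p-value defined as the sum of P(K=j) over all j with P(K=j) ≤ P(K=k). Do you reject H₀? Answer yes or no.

reject H₀: yes

Exact binomial: n=18, k=15, p₀=1/2=0.5000
P(X=j) = C(n,j)·p₀^j·(1−p₀)^(n−j); p = Σ P(X=j) over j with P(X=j) ≤ P(X=15)
p-value (two-sided) = 0.00754
At α=0.01: p < α → reject H₀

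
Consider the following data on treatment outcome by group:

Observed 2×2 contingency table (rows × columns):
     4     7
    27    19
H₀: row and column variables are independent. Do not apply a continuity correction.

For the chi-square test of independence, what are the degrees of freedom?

degrees of freedom = 1

df = (r−1)(c−1) = (2−1)·(2−1) = 1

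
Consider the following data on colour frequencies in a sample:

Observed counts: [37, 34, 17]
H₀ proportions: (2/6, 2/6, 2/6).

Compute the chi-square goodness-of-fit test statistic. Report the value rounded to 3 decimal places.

test statistic = 7.932

n = 88; E_i = n·p_i = [29.33, 29.33, 29.33]
χ² = (37−29.33)²/29.33 + (34−29.33)²/29.33 + (17−29.33)²/29.33 = 7.9318
df = 2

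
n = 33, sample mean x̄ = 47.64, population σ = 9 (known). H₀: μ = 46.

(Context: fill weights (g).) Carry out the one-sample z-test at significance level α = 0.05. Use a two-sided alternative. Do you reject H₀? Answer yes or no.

SE = σ/√n = 9/√33 = 1.5667
z = (x̄−μ₀)/SE = (47.64−46)/1.5667 = 1.0468
p-value (two-sided) = 0.29520
At α=0.05: p ≥ α → fail to reject H₀

reject H₀: no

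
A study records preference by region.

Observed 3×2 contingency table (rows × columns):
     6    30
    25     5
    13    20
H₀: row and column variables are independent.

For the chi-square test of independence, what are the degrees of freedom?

degrees of freedom = 2

df = (r−1)(c−1) = (3−1)·(2−1) = 2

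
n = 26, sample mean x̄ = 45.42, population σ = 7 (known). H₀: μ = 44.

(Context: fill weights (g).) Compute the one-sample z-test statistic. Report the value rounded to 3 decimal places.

test statistic = 1.034

SE = σ/√n = 7/√26 = 1.3728
z = (x̄−μ₀)/SE = (45.42−44)/1.3728 = 1.0344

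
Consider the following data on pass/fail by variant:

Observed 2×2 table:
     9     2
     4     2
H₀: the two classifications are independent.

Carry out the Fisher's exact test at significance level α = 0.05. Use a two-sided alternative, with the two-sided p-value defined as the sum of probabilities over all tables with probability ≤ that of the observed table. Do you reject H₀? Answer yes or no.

Margins: r₁=11, r₂=6, c₁=13, c₂=4, n=17
p_obs = C(11,9)·C(6,4)/C(17,13); sum pmf over tables with pmf ≤ p_obs
p-value (two-sided) = 0.58403
At α=0.05: p ≥ α → fail to reject H₀

reject H₀: no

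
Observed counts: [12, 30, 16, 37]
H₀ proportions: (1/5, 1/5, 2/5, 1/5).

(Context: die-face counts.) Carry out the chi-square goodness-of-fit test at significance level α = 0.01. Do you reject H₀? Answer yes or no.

reject H₀: yes

n = 95; E_i = n·p_i = [19.00, 19.00, 38.00, 19.00]
χ² = (12−19.00)²/19.00 + (30−19.00)²/19.00 + (16−38.00)²/38.00 + (37−19.00)²/19.00 = 38.7368
df = 3
p-value (upper-tail) = 0.00000
At α=0.01: p < α → reject H₀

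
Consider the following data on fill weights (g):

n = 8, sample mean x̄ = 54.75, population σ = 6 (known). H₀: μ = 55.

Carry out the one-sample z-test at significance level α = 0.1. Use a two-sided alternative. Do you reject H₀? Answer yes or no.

reject H₀: no

SE = σ/√n = 6/√8 = 2.1213
z = (x̄−μ₀)/SE = (54.75−55)/2.1213 = -0.1179
p-value (two-sided) = 0.90619
At α=0.1: p ≥ α → fail to reject H₀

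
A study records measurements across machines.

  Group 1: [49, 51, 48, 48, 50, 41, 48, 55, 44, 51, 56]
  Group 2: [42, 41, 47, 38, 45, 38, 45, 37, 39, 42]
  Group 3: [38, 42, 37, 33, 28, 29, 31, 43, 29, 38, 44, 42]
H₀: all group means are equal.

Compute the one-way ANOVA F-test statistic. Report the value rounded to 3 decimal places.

test statistic = 21.542

Group means [49.18, 41.40, 36.17], grand mean 42.091
SSB = Σnᵢ(x̄ᵢ−x̄)² = 979.024; SSW = ΣΣ(x−x̄ᵢ)² = 681.703
MSB = 979.024/2 = 489.5121; MSW = 681.703/30 = 22.7234
F = MSB/MSW = 21.5422
df = (2, 30)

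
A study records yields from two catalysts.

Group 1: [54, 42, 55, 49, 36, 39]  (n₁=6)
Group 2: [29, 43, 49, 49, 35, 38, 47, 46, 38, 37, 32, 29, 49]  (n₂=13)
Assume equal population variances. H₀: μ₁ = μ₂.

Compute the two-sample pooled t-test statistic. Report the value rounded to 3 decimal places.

x̄₁=45.833, s₁=7.985, n₁=6
x̄₂=40.077, s₂=7.555, n₂=13
s_p² = [5·7.985² + 12·7.555²]/17 = 59.0445
SE = √(s_p²·(1/6+1/13)) = 3.7924
t = (45.833−40.077)/3.7924 = 1.5179
df = 17

test statistic = 1.518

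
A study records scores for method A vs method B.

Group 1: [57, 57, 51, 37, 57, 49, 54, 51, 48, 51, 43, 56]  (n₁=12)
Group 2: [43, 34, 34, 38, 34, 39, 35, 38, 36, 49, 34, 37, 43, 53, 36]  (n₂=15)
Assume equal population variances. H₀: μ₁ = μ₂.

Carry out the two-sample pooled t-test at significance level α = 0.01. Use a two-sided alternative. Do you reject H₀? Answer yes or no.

x̄₁=50.917, s₁=6.142, n₁=12
x̄₂=38.867, s₂=5.780, n₂=15
s_p² = [11·6.142² + 14·5.780²]/25 = 35.3060
SE = √(s_p²·(1/12+1/15)) = 2.3013
t = (50.917−38.867)/2.3013 = 5.2362
df = 25
p-value (two-sided) = 0.00002
At α=0.01: p < α → reject H₀

reject H₀: yes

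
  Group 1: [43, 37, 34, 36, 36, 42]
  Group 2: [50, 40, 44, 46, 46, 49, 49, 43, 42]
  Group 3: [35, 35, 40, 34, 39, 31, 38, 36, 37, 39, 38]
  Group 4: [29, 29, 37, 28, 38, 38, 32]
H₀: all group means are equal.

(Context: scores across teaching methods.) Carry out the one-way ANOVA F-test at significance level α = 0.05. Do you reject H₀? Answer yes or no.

reject H₀: yes

Group means [38.00, 45.44, 36.55, 33.00], grand mean 38.485
SSB = Σnᵢ(x̄ᵢ−x̄)² = 689.293; SSW = ΣΣ(x−x̄ᵢ)² = 356.949
MSB = 689.293/3 = 229.7643; MSW = 356.949/29 = 12.3086
F = MSB/MSW = 18.6670
df = (3, 29)
p-value (upper-tail) = 0.00000
At α=0.05: p < α → reject H₀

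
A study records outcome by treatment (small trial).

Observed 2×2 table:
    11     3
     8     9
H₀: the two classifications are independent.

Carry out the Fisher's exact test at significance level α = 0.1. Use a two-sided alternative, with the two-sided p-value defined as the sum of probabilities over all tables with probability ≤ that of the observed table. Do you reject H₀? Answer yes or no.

reject H₀: no

Margins: r₁=14, r₂=17, c₁=19, c₂=12, n=31
p_obs = C(14,11)·C(17,8)/C(31,19); sum pmf over tables with pmf ≤ p_obs
p-value (two-sided) = 0.13782
At α=0.1: p ≥ α → fail to reject H₀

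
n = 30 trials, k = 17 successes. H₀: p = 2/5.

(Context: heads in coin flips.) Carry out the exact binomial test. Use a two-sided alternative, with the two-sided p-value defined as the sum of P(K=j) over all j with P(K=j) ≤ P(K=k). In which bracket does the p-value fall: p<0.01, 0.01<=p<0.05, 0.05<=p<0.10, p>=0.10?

p-value bracket: 0.05<=p<0.10

Exact binomial: n=30, k=17, p₀=2/5=0.4000
P(X=j) = C(n,j)·p₀^j·(1−p₀)^(n−j); p = Σ P(X=j) over j with P(X=j) ≤ P(X=17)
p-value (two-sided) = 0.09164
→ bracket: 0.05<=p<0.10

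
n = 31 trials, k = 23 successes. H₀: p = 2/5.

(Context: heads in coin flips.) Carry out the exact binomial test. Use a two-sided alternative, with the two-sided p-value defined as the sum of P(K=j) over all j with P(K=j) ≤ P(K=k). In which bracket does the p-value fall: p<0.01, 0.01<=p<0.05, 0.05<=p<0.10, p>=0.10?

Exact binomial: n=31, k=23, p₀=2/5=0.4000
P(X=j) = C(n,j)·p₀^j·(1−p₀)^(n−j); p = Σ P(X=j) over j with P(X=j) ≤ P(X=23)
p-value (two-sided) = 0.00015
→ bracket: p<0.01

p-value bracket: p<0.01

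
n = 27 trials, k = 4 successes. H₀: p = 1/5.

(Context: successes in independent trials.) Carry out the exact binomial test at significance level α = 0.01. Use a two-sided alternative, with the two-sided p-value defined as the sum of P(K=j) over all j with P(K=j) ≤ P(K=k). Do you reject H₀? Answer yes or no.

reject H₀: no

Exact binomial: n=27, k=4, p₀=1/5=0.2000
P(X=j) = C(n,j)·p₀^j·(1−p₀)^(n−j); p = Σ P(X=j) over j with P(X=j) ≤ P(X=4)
p-value (two-sided) = 0.63465
At α=0.01: p ≥ α → fail to reject H₀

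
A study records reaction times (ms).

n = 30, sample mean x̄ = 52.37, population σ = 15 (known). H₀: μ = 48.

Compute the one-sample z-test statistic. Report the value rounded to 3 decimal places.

SE = σ/√n = 15/√30 = 2.7386
z = (x̄−μ₀)/SE = (52.37−48)/2.7386 = 1.5957

test statistic = 1.596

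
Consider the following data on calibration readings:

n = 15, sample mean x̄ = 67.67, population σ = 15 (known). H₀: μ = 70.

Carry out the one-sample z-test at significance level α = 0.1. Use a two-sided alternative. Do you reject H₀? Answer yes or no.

SE = σ/√n = 15/√15 = 3.8730
z = (x̄−μ₀)/SE = (67.67−70)/3.8730 = -0.6016
p-value (two-sided) = 0.54744
At α=0.1: p ≥ α → fail to reject H₀

reject H₀: no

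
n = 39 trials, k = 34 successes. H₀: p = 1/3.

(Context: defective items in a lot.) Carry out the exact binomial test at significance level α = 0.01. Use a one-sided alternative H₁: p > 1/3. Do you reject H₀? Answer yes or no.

Exact binomial: n=39, k=34, p₀=1/3=0.3333
P(X≥34) from Σ C(n,i)·p₀^i·(1−p₀)^(n−i)
p-value (one-sided, H₁ greater) = 0.00000
At α=0.01: p < α → reject H₀

reject H₀: yes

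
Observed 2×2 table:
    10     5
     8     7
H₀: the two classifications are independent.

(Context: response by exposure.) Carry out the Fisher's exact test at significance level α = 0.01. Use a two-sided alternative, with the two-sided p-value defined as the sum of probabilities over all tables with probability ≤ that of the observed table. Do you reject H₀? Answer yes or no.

Margins: r₁=15, r₂=15, c₁=18, c₂=12, n=30
p_obs = C(15,10)·C(15,8)/C(30,18); sum pmf over tables with pmf ≤ p_obs
p-value (two-sided) = 0.71038
At α=0.01: p ≥ α → fail to reject H₀

reject H₀: no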